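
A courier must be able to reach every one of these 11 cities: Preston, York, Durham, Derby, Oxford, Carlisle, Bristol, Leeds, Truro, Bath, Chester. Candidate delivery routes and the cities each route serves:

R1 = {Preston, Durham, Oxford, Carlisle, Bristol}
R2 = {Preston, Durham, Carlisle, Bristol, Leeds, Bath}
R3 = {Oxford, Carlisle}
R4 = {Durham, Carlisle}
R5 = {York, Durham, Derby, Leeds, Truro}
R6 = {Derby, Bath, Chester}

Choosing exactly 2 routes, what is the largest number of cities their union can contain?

9

Choosing R1, R5 covers {Preston, York, Durham, Derby, Oxford, Carlisle, Bristol, Leeds, Truro} — 9 cities.
No choice of 2 routes does better; here Bath, Chester are left uncovered.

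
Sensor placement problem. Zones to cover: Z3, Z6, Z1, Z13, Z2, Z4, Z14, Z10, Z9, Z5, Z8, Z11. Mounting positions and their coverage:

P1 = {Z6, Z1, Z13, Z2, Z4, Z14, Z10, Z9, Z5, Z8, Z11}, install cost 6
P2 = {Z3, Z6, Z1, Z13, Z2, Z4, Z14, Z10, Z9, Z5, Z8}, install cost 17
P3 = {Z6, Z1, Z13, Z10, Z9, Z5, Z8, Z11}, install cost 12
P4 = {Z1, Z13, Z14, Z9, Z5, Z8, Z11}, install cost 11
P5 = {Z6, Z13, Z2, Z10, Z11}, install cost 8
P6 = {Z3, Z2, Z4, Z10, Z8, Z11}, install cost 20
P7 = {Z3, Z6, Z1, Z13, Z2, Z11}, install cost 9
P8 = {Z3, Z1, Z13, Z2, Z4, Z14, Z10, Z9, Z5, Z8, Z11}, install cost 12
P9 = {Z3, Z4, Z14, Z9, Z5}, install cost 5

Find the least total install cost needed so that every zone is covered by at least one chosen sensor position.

11

P1, P9 cover every zone at install cost 6 + 5 = 11.
Any cover uses at least 2 sensor positions; among all covering selections none totals below 11.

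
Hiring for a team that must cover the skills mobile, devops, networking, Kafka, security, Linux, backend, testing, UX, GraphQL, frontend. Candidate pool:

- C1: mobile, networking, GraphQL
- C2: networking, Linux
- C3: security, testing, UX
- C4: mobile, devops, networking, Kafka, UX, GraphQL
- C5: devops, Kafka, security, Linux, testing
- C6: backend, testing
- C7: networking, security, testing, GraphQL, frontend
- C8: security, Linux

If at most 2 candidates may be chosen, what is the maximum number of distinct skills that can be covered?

9

Choosing C4, C5 covers {mobile, devops, networking, Kafka, security, Linux, testing, UX, GraphQL} — 9 skills.
No choice of 2 candidates does better; here backend, frontend are left uncovered.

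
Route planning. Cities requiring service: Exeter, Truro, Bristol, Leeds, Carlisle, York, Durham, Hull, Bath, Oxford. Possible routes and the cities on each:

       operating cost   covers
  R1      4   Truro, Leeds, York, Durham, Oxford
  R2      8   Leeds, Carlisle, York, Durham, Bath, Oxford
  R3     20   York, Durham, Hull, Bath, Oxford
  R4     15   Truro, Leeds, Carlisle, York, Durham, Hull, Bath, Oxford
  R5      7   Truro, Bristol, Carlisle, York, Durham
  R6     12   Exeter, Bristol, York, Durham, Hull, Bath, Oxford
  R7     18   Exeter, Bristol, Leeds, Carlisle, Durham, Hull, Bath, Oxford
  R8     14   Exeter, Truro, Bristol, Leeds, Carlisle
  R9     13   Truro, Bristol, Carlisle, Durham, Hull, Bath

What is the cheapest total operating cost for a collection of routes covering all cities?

22

R1, R7 cover every city at operating cost 4 + 18 = 22.
Any cover uses at least 2 routes; among all covering selections none totals below 22.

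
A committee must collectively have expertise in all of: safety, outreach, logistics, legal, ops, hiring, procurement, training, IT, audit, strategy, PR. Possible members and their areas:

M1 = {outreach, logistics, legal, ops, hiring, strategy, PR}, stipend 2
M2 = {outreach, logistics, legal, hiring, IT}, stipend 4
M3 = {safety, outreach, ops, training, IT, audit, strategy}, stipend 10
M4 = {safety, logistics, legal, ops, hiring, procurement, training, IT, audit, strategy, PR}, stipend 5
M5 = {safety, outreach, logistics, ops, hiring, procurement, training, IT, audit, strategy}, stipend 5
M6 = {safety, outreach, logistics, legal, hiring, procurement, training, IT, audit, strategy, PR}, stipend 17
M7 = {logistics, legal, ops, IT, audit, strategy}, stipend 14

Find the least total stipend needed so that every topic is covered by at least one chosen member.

7

M1, M4 cover every topic at stipend 2 + 5 = 7.
Any cover uses at least 2 members; among all covering selections none totals below 7.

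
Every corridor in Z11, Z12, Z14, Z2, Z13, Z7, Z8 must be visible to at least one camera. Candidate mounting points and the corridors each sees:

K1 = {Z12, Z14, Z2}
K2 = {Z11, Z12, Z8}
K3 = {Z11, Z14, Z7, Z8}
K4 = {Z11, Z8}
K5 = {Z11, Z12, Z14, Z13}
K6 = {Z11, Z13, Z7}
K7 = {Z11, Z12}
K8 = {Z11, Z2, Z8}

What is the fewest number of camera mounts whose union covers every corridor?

K1, K2, K6 together cover {Z11, Z12, Z14, Z2, Z13, Z7, Z8} — every corridor.
No 2 of the 8 camera mounts cover everything (all 28 pairs fall short), so 3 is minimum.

3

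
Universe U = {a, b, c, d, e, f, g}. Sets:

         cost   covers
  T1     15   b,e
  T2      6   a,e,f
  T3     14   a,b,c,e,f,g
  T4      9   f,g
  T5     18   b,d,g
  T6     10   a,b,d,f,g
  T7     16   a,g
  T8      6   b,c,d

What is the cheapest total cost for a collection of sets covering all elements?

20

T3, T8 cover every element at cost 14 + 6 = 20.
Any cover uses at least 2 sets; among all covering selections none totals below 20.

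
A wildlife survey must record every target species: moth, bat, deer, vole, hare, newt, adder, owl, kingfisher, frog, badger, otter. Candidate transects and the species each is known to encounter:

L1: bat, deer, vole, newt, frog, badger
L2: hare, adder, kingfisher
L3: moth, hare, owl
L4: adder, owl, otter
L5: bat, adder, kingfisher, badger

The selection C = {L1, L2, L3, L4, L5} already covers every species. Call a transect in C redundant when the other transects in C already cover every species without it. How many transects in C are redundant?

Drop L1: deer, vole, newt, frog uncovered — not redundant.
Drop L2: the rest still cover every species — redundant.
Drop L3: moth uncovered — not redundant.
Drop L4: otter uncovered — not redundant.
Drop L5: the rest still cover every species — redundant.
2 redundant: L2, L5.

2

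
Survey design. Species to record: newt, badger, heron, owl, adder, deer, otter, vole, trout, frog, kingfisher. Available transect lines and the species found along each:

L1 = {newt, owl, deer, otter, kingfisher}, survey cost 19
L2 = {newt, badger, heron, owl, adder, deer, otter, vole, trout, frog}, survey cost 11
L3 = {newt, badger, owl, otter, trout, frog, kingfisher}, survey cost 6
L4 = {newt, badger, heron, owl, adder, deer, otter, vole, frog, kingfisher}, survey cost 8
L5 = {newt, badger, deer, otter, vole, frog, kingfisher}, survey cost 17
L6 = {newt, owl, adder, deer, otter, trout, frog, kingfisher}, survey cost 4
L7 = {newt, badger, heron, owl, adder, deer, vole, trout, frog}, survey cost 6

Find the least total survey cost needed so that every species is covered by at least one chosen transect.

L6, L7 cover every species at survey cost 4 + 6 = 10.
Any cover uses at least 2 transects; among all covering selections none totals below 10.

10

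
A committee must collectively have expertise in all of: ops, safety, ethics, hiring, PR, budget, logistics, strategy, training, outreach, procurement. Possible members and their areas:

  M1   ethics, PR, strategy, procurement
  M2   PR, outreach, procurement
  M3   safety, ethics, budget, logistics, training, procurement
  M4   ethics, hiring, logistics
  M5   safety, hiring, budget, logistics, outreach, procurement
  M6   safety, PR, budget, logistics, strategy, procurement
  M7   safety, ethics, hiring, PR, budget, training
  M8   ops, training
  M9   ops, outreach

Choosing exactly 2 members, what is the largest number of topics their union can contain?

9

Choosing M1, M5 covers {safety, ethics, hiring, PR, budget, logistics, strategy, outreach, procurement} — 9 topics.
No choice of 2 members does better; here ops, training are left uncovered.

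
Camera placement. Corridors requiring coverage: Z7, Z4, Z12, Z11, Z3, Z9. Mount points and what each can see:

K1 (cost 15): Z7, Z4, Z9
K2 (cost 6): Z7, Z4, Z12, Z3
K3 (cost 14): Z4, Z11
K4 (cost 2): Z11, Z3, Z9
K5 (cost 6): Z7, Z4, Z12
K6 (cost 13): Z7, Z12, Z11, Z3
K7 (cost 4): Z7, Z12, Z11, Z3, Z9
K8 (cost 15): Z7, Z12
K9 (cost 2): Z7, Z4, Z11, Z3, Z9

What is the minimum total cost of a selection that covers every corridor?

6

K7, K9 cover every corridor at cost 4 + 2 = 6.
Any cover uses at least 2 camera mounts; among all covering selections none totals below 6.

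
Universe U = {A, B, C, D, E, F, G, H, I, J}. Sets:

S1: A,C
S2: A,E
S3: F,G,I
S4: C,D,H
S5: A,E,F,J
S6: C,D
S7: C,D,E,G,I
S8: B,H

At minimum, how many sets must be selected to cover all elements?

3

S5, S7, S8 together cover {A, B, C, D, E, F, G, H, I, J} — every element.
No 2 of the 8 sets cover everything (all 28 pairs fall short), so 3 is minimum.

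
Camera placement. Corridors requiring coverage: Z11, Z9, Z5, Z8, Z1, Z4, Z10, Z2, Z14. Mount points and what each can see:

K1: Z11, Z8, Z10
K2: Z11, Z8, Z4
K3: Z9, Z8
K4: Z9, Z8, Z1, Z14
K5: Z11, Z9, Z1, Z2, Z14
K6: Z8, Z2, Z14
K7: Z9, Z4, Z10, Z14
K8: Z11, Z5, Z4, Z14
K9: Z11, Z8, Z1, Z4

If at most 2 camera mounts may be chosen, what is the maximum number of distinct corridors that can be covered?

7

Choosing K1, K5 covers {Z11, Z9, Z8, Z1, Z10, Z2, Z14} — 7 corridors.
No choice of 2 camera mounts does better; here Z5, Z4 are left uncovered.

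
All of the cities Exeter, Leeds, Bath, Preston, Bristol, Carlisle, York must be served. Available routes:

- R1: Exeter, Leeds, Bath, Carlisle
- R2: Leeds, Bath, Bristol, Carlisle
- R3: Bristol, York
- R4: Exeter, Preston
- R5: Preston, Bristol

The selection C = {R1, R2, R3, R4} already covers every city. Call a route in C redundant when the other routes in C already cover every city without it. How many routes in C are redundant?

2

Drop R1: the rest still cover every city — redundant.
Drop R2: the rest still cover every city — redundant.
Drop R3: York uncovered — not redundant.
Drop R4: Preston uncovered — not redundant.
2 redundant: R1, R2.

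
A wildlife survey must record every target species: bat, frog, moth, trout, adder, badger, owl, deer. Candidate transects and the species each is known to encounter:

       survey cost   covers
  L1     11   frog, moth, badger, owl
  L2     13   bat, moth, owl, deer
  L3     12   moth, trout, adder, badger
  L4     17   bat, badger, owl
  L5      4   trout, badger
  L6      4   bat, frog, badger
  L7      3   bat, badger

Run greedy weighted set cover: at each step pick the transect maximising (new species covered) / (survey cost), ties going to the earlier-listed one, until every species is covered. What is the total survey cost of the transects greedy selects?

29

Pick 1: L6 adds 3 new (bat, frog, badger) at survey cost 4 (ratio 3/4).
Pick 2: L3 adds 3 new (moth, trout, adder) at survey cost 12 (ratio 3/12).
Pick 3: L2 adds 2 new (owl, deer) at survey cost 13 (ratio 2/13).
Greedy total survey cost: 4 + 12 + 13 = 29.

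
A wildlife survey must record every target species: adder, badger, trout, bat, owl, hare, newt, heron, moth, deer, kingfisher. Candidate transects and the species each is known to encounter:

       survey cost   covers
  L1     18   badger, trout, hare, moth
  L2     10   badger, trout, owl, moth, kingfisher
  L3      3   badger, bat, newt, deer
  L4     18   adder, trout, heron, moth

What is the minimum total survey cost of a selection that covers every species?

L1, L2, L3, L4 cover every species at survey cost 18 + 10 + 3 + 18 = 49.
Any cover uses at least 4 transects; among all covering selections none totals below 49.

49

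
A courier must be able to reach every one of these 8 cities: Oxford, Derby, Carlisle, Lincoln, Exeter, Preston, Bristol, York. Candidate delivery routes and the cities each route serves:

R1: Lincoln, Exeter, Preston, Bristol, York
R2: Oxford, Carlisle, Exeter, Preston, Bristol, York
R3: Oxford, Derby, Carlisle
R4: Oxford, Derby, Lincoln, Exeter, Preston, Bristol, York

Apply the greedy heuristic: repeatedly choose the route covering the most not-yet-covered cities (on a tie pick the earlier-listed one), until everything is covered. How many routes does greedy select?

Pick 1: R4 covers 7 new cities (Oxford, Derby, Lincoln, Exeter, Preston, Bristol, York).
Pick 2: R2 covers 1 new cities (Carlisle).
Greedy uses 2 routes.

2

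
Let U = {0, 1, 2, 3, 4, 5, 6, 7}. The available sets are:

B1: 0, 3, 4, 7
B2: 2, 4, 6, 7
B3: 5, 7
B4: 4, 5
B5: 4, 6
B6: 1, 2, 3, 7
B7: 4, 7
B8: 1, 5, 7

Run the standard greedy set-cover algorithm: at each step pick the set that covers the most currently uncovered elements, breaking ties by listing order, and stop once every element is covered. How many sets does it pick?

Pick 1: B1 covers 4 new elements (0, 3, 4, 7).
Pick 2: B2 covers 2 new elements (2, 6).
Pick 3: B8 covers 2 new elements (1, 5).
Greedy uses 3 sets.

3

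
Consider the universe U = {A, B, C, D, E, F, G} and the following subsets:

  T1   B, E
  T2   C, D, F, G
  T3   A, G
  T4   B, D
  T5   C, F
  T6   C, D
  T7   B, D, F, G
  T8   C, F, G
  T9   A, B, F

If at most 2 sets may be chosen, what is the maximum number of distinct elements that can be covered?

6

Choosing T1, T2 covers {B, C, D, E, F, G} — 6 elements.
No choice of 2 sets does better; here A is left uncovered.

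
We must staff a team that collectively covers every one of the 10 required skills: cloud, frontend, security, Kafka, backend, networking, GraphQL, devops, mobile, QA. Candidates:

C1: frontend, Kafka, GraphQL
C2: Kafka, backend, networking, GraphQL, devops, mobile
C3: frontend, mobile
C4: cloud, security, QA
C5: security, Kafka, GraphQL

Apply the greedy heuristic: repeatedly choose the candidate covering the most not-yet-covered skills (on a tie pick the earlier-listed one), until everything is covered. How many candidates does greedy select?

Pick 1: C2 covers 6 new skills (Kafka, backend, networking, GraphQL, devops, mobile).
Pick 2: C4 covers 3 new skills (cloud, security, QA).
Pick 3: C1 covers 1 new skills (frontend).
Greedy uses 3 candidates.

3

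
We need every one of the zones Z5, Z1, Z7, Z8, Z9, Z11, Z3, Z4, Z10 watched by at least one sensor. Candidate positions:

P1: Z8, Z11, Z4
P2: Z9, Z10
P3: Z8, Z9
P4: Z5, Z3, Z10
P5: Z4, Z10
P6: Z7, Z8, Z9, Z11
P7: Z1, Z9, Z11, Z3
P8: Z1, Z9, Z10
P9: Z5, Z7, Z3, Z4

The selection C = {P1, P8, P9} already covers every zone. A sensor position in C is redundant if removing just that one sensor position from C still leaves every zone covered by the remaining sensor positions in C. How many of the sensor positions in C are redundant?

0

Drop P1: Z8, Z11 uncovered — not redundant.
Drop P8: Z1, Z9, Z10 uncovered — not redundant.
Drop P9: Z5, Z7, Z3 uncovered — not redundant.
None of the sensor positions in C is redundant.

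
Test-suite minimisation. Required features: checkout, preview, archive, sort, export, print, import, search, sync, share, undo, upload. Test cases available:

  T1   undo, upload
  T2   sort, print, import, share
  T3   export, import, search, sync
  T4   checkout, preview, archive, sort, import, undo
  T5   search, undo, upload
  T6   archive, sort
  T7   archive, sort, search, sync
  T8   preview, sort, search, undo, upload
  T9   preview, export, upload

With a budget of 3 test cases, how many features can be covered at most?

Choosing T2, T3, T4 covers {checkout, preview, archive, sort, export, print, import, search, sync, share, undo} — 11 features.
No choice of 3 test cases does better; here upload is left uncovered.

11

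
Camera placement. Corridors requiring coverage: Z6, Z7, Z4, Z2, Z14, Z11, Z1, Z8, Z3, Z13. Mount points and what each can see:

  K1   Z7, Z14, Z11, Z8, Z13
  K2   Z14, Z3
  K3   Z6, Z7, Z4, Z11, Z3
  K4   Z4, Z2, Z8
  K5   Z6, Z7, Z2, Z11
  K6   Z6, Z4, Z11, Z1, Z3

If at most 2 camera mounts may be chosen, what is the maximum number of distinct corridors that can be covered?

9

Choosing K1, K6 covers {Z6, Z7, Z4, Z14, Z11, Z1, Z8, Z3, Z13} — 9 corridors.
No choice of 2 camera mounts does better; here Z2 is left uncovered.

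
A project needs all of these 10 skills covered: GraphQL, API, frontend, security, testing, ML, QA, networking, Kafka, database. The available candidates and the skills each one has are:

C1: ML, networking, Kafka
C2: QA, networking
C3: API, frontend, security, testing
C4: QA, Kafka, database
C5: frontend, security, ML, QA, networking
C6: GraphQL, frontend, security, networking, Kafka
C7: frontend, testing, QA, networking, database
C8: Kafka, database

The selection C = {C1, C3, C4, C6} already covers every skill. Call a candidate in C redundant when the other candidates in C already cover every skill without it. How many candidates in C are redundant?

Drop C1: ML uncovered — not redundant.
Drop C3: API, testing uncovered — not redundant.
Drop C4: QA, database uncovered — not redundant.
Drop C6: GraphQL uncovered — not redundant.
None of the candidates in C is redundant.

0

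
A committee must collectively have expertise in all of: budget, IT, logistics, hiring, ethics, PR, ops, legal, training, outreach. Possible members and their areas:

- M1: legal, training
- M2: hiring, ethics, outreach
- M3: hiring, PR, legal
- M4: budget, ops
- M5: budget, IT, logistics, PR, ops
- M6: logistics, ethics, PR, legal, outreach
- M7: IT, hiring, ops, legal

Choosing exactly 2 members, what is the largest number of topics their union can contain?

Choosing M2, M5 covers {budget, IT, logistics, hiring, ethics, PR, ops, outreach} — 8 topics.
No choice of 2 members does better; here legal, training are left uncovered.

8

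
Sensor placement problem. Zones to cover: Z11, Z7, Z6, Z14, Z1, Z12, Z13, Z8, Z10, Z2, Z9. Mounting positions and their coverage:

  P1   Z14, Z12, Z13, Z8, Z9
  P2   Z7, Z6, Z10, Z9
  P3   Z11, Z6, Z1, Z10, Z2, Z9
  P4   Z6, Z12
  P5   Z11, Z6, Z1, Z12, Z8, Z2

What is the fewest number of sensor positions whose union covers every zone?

3

P1, P2, P3 together cover {Z11, Z7, Z6, Z14, Z1, Z12, Z13, Z8, Z10, Z2, Z9} — every zone.
No 2 of the 5 sensor positions cover everything (all 10 pairs fall short), so 3 is minimum.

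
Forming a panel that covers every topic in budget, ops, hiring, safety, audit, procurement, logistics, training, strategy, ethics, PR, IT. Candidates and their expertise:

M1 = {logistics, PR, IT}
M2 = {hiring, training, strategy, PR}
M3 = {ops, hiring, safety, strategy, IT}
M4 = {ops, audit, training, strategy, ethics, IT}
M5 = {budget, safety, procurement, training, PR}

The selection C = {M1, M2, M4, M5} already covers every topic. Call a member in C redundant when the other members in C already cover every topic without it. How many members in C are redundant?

0

Drop M1: logistics uncovered — not redundant.
Drop M2: hiring uncovered — not redundant.
Drop M4: ops, audit, ethics uncovered — not redundant.
Drop M5: budget, safety, procurement uncovered — not redundant.
None of the members in C is redundant.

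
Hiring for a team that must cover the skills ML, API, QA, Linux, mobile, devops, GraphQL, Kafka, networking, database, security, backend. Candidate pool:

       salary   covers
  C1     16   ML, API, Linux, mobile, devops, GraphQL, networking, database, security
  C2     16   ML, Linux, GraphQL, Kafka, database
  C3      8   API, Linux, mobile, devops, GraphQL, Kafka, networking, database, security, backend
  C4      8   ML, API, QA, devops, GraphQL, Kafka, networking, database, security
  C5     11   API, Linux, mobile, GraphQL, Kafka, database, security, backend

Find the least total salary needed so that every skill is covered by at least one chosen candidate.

C3, C4 cover every skill at salary 8 + 8 = 16.
Any cover uses at least 2 candidates; among all covering selections none totals below 16.

16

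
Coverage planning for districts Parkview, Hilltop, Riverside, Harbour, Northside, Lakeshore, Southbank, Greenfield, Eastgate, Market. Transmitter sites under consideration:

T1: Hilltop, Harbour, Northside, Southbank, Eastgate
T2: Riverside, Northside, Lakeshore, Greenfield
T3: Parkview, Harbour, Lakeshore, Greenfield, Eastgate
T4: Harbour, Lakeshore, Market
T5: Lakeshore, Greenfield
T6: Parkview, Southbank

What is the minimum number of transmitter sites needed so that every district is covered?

4

T1, T2, T3, T4 together cover {Parkview, Hilltop, Riverside, Harbour, Northside, Lakeshore, Southbank, Greenfield, Eastgate, Market} — every district.
No 3 of the 6 transmitter sites cover everything (all 20 triples fall short), so 4 is minimum.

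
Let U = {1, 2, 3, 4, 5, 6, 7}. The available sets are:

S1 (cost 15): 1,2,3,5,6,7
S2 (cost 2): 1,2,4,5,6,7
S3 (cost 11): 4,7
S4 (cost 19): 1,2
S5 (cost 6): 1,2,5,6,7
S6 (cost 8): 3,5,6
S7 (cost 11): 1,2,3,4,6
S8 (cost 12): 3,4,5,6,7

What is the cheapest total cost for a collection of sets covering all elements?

S2, S6 cover every element at cost 2 + 8 = 10.
Any cover uses at least 2 sets; among all covering selections none totals below 10.

10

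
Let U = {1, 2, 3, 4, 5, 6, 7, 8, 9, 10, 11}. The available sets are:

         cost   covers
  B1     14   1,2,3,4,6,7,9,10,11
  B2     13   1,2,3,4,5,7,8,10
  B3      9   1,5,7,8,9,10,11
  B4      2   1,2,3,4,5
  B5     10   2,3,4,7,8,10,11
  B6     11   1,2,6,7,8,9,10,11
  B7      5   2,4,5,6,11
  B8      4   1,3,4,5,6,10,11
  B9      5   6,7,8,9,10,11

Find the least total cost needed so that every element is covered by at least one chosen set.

7

B4, B9 cover every element at cost 2 + 5 = 7.
Any cover uses at least 2 sets; among all covering selections none totals below 7.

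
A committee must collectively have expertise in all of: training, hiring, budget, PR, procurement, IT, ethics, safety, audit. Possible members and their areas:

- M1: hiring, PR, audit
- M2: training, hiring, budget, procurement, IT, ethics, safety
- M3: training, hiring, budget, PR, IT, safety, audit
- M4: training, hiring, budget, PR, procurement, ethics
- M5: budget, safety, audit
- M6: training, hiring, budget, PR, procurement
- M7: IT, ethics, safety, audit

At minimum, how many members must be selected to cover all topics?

2

M1, M2 together cover {training, hiring, budget, PR, procurement, IT, ethics, safety, audit} — every topic.
No single member contains all 9 topics, so 2 is optimal.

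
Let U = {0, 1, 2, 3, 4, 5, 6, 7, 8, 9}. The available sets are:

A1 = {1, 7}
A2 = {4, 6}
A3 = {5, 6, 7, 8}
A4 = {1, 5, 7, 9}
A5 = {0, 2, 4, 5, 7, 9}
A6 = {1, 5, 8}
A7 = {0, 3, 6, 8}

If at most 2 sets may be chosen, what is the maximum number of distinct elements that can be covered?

Choosing A5, A7 covers {0, 2, 3, 4, 5, 6, 7, 8, 9} — 9 elements.
No choice of 2 sets does better; here 1 is left uncovered.

9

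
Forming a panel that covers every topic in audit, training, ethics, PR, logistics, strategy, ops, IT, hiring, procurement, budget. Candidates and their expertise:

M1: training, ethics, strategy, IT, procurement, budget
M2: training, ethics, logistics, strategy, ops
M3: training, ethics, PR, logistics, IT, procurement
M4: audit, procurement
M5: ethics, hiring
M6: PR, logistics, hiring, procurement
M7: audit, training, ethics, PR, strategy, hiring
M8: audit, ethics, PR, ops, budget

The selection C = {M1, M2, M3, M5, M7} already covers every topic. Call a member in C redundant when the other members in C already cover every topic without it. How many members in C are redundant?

Drop M1: budget uncovered — not redundant.
Drop M2: ops uncovered — not redundant.
Drop M3: the rest still cover every topic — redundant.
Drop M5: the rest still cover every topic — redundant.
Drop M7: audit uncovered — not redundant.
2 redundant: M3, M5.

2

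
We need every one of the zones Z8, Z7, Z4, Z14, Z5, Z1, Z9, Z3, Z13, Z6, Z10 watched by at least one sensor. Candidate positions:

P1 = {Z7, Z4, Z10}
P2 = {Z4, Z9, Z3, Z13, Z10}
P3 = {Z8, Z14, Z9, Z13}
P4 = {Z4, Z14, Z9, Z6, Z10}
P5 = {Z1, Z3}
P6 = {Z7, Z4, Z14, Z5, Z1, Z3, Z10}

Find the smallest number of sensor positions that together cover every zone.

P3, P4, P6 together cover {Z8, Z7, Z4, Z14, Z5, Z1, Z9, Z3, Z13, Z6, Z10} — every zone.
No 2 of the 6 sensor positions cover everything (all 15 pairs fall short), so 3 is minimum.

3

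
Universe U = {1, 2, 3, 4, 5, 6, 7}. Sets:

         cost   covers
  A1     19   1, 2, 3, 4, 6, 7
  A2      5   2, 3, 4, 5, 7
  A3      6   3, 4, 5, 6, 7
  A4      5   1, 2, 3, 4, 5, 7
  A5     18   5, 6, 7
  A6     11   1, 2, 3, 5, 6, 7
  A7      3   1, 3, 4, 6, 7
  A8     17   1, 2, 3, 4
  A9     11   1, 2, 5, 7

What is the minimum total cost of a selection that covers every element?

A2, A7 cover every element at cost 5 + 3 = 8.
Any cover uses at least 2 sets; among all covering selections none totals below 8.

8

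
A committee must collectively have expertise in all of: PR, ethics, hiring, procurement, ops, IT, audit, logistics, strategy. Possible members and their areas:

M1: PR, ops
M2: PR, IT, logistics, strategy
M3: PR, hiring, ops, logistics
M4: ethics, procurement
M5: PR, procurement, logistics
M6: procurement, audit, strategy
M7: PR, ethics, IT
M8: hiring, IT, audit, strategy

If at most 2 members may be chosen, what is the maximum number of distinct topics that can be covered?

Choosing M3, M6 covers {PR, hiring, procurement, ops, audit, logistics, strategy} — 7 topics.
No choice of 2 members does better; here ethics, IT are left uncovered.

7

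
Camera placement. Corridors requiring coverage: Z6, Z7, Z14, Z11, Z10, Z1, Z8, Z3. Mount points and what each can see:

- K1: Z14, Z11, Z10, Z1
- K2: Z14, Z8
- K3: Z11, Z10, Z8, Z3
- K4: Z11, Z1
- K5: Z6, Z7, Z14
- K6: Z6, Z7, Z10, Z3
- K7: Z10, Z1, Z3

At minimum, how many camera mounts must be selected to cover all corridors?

K1, K2, K6 together cover {Z6, Z7, Z14, Z11, Z10, Z1, Z8, Z3} — every corridor.
No 2 of the 7 camera mounts cover everything (all 21 pairs fall short), so 3 is minimum.

3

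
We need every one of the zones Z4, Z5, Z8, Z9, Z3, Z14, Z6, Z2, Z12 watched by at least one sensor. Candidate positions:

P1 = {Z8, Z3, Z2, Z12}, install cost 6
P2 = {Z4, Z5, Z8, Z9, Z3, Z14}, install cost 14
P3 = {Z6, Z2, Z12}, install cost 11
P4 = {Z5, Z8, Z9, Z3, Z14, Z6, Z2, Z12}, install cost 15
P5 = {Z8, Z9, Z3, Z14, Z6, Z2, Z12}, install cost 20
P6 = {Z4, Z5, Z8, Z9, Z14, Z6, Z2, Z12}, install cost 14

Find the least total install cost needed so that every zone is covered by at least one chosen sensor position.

20

P1, P6 cover every zone at install cost 6 + 14 = 20.
Any cover uses at least 2 sensor positions; among all covering selections none totals below 20.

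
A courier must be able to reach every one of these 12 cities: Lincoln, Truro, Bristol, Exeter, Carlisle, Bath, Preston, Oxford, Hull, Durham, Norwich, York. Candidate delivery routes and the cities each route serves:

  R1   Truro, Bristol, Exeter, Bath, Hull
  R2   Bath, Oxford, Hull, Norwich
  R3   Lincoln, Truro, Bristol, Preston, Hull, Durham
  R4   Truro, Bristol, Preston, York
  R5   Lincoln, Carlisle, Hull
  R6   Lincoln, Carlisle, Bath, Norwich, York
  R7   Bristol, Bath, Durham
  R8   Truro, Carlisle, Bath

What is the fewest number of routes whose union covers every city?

R1, R2, R3, R6 together cover {Lincoln, Truro, Bristol, Exeter, Carlisle, Bath, Preston, Oxford, Hull, Durham, Norwich, York} — every city.
No 3 of the 8 routes cover everything (all 56 triples fall short), so 4 is minimum.

4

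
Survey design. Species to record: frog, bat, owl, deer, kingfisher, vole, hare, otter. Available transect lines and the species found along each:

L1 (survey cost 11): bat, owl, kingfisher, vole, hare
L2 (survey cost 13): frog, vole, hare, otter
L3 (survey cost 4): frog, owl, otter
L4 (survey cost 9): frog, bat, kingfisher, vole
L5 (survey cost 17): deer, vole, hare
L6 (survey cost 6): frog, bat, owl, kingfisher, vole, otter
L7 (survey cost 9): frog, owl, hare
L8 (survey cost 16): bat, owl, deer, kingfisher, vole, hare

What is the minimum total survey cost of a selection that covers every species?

L3, L8 cover every species at survey cost 4 + 16 = 20.
Any cover uses at least 2 transects; among all covering selections none totals below 20.

20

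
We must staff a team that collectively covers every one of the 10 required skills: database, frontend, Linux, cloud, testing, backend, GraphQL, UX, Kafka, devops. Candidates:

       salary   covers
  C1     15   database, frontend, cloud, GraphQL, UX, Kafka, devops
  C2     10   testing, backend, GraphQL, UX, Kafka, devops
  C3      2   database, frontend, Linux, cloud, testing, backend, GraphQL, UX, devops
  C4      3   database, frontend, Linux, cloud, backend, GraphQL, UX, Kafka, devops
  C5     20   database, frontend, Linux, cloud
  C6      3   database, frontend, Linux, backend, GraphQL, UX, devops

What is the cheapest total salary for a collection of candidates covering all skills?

C3, C4 cover every skill at salary 2 + 3 = 5.
Any cover uses at least 2 candidates; among all covering selections none totals below 5.

5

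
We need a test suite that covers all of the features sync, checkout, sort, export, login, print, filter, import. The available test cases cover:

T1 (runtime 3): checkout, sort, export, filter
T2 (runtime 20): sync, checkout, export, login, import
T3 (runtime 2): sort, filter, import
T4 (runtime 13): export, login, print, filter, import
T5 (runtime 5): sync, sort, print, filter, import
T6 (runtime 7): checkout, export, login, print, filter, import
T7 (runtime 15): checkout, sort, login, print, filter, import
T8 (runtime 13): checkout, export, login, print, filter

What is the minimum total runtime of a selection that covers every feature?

T5, T6 cover every feature at runtime 5 + 7 = 12.
Any cover uses at least 2 test cases; among all covering selections none totals below 12.

12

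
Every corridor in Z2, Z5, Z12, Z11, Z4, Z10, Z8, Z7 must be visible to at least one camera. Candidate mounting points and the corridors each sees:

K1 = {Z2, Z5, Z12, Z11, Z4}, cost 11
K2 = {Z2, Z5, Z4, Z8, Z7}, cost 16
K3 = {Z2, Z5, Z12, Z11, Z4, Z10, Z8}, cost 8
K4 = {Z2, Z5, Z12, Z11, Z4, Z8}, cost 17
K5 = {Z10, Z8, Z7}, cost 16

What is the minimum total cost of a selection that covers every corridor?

K2, K3 cover every corridor at cost 16 + 8 = 24.
Any cover uses at least 2 camera mounts; among all covering selections none totals below 24.

24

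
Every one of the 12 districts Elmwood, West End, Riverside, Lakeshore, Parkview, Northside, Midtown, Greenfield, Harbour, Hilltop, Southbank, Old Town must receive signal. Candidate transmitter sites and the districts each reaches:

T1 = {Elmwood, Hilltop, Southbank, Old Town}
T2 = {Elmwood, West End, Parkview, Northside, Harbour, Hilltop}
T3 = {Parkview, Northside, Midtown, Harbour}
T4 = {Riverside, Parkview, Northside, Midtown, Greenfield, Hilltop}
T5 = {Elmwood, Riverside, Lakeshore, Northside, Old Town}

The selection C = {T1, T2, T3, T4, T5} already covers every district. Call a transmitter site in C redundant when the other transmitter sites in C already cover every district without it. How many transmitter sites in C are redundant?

1

Drop T1: Southbank uncovered — not redundant.
Drop T2: West End uncovered — not redundant.
Drop T3: the rest still cover every district — redundant.
Drop T4: Greenfield uncovered — not redundant.
Drop T5: Lakeshore uncovered — not redundant.
1 redundant: T3.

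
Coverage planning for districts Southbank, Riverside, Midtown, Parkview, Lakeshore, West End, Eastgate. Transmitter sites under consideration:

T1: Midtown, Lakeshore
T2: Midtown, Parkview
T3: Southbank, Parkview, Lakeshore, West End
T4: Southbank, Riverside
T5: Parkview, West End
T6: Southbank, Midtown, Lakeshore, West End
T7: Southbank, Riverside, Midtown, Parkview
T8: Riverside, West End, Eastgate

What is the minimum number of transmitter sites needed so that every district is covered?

T1, T3, T8 together cover {Southbank, Riverside, Midtown, Parkview, Lakeshore, West End, Eastgate} — every district.
No 2 of the 8 transmitter sites cover everything (all 28 pairs fall short), so 3 is minimum.

3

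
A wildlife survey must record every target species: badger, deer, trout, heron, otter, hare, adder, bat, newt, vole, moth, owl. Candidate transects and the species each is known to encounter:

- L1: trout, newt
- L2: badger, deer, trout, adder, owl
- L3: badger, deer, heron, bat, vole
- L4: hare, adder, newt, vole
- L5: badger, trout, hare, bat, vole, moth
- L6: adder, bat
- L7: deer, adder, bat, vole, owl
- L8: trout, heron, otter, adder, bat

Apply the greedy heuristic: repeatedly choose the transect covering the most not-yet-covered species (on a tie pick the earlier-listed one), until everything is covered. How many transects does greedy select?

4

Pick 1: L5 covers 6 new species (badger, trout, hare, bat, vole, moth).
Pick 2: L2 covers 3 new species (deer, adder, owl).
Pick 3: L8 covers 2 new species (heron, otter).
Pick 4: L1 covers 1 new species (newt).
Greedy uses 4 transects.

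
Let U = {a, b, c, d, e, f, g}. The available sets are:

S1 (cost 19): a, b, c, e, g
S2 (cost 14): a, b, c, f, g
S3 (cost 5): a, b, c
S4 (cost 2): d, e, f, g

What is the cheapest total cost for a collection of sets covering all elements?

S3, S4 cover every element at cost 5 + 2 = 7.
Any cover uses at least 2 sets; among all covering selections none totals below 7.

7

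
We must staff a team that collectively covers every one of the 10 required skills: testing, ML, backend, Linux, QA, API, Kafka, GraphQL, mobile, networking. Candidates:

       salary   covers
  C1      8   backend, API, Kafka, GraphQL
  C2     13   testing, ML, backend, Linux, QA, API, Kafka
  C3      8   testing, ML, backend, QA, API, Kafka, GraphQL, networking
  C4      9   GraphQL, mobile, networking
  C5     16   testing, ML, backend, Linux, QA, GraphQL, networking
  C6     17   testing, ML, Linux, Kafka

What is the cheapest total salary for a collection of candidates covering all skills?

22

C2, C4 cover every skill at salary 13 + 9 = 22.
Any cover uses at least 2 candidates; among all covering selections none totals below 22.
Greedy by coverage-per-salary would pick C3, C4, C2 for 30 — worse than the optimum 22.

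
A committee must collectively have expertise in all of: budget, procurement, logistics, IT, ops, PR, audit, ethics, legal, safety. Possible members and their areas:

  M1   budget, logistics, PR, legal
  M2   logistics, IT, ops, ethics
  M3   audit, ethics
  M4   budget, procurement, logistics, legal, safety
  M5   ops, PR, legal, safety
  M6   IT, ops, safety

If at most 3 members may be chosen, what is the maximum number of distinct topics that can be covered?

Choosing M1, M2, M4 covers {budget, procurement, logistics, IT, ops, PR, ethics, legal, safety} — 9 topics.
No choice of 3 members does better; here audit is left uncovered.

9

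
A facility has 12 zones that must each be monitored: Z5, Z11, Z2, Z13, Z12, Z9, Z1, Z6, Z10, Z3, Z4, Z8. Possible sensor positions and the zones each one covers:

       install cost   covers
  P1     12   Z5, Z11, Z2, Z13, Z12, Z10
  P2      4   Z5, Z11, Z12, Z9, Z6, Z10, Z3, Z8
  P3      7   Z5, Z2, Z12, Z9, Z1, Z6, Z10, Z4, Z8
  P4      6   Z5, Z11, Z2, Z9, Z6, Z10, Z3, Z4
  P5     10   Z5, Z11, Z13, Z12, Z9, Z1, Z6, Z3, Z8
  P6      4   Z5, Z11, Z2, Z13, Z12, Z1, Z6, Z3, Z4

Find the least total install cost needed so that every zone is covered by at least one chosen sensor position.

8

P2, P6 cover every zone at install cost 4 + 4 = 8.
Any cover uses at least 2 sensor positions; among all covering selections none totals below 8.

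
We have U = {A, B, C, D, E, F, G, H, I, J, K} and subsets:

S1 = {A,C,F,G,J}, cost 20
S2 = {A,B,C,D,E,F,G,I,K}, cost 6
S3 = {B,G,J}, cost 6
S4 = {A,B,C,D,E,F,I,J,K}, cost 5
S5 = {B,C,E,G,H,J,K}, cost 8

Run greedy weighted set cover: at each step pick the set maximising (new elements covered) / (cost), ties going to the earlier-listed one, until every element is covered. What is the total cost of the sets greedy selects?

13

Pick 1: S4 adds 9 new (A, B, C, D, E, F, I, J, K) at cost 5 (ratio 9/5).
Pick 2: S5 adds 2 new (G, H) at cost 8 (ratio 2/8).
Greedy total cost: 5 + 8 = 13.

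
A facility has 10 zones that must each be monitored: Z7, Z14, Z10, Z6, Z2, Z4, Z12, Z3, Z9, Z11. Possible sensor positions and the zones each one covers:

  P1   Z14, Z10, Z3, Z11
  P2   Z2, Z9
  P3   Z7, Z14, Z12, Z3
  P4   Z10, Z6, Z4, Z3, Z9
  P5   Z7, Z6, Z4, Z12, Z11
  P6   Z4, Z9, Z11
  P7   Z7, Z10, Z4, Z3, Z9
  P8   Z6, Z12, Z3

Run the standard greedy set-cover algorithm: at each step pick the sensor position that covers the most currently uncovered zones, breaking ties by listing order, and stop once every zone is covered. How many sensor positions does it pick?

4

Pick 1: P4 covers 5 new zones (Z10, Z6, Z4, Z3, Z9).
Pick 2: P3 covers 3 new zones (Z7, Z14, Z12).
Pick 3: P1 covers 1 new zones (Z11).
Pick 4: P2 covers 1 new zones (Z2).
Greedy uses 4 sensor positions. (The true minimum is 3.)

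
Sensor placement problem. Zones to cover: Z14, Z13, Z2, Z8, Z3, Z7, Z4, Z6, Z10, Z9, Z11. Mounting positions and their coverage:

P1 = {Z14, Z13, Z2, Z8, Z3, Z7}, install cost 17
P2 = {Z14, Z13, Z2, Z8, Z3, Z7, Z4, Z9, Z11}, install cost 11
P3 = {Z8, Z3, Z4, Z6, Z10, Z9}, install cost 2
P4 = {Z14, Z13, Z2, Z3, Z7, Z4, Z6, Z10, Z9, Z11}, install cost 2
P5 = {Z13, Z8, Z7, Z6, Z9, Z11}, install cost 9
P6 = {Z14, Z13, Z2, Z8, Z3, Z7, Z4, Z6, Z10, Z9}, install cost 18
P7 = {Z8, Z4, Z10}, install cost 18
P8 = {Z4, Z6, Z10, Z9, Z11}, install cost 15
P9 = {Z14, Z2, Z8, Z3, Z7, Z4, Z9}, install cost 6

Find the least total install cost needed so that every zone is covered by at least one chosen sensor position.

4

P3, P4 cover every zone at install cost 2 + 2 = 4.
Any cover uses at least 2 sensor positions; among all covering selections none totals below 4.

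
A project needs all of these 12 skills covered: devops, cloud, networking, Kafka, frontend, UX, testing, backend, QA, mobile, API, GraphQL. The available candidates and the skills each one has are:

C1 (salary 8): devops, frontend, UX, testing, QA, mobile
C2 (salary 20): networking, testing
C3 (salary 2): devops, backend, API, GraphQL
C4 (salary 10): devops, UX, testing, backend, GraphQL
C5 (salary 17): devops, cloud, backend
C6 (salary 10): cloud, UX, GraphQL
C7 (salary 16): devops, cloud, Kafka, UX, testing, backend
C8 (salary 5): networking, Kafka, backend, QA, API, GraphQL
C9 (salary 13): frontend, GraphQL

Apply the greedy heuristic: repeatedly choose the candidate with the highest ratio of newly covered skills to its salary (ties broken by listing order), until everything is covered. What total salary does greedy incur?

25

Pick 1: C3 adds 4 new (devops, backend, API, GraphQL) at salary 2 (ratio 4/2).
Pick 2: C1 adds 5 new (frontend, UX, testing, QA, mobile) at salary 8 (ratio 5/8).
Pick 3: C8 adds 2 new (networking, Kafka) at salary 5 (ratio 2/5).
Pick 4: C6 adds 1 new (cloud) at salary 10 (ratio 1/10).
Greedy total salary: 2 + 8 + 5 + 10 = 25. (The true optimum is 23, so greedy overshoots here.)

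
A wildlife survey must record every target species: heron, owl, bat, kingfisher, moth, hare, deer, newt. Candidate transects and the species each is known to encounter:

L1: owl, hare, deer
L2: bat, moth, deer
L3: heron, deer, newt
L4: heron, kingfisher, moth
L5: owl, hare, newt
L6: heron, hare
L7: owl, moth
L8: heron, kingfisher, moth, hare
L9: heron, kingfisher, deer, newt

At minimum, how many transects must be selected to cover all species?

3

L1, L2, L9 together cover {heron, owl, bat, kingfisher, moth, hare, deer, newt} — every species.
No 2 of the 9 transects cover everything (all 36 pairs fall short), so 3 is minimum.
Greedy (largest uncovered first) would take L8, L1, L2, L3 — 4 transects — but 3 suffice.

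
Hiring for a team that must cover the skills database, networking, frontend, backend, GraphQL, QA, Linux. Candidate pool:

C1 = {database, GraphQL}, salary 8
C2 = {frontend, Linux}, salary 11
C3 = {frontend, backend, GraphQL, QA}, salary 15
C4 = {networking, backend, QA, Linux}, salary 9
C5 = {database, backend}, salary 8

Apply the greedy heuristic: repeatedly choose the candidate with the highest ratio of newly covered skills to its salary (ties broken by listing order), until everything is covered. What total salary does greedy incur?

28

Pick 1: C4 adds 4 new (networking, backend, QA, Linux) at salary 9 (ratio 4/9).
Pick 2: C1 adds 2 new (database, GraphQL) at salary 8 (ratio 2/8).
Pick 3: C2 adds 1 new (frontend) at salary 11 (ratio 1/11).
Greedy total salary: 9 + 8 + 11 = 28.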